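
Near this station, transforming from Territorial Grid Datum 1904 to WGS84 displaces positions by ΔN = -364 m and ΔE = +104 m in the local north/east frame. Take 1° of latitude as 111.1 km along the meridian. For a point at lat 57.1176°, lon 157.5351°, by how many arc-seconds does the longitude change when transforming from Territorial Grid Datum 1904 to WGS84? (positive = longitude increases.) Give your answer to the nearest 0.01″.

At latitude 57.1176°, cos φ = 0.542917.
1° of longitude at this latitude = 111.1 × cos φ = 60.32 km, so Δλ = 104.0 / 60318.0 = 0.0017242° = 6.207″.

Δλ = 6.21″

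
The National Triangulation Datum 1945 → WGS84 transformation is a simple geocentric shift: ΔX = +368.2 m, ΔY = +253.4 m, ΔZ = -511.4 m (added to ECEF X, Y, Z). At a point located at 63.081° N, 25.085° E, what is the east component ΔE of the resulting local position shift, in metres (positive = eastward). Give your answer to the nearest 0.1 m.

At φ = 63.081°, λ = 25.085°: sin φ = 0.891647, cos φ = 0.452730, sin λ = 0.423962, cos λ = 0.905680.
ΔE = −sin λ·ΔX + cos λ·ΔY = −(0.423962)·(368.2) + (0.905680)·(253.4) = 73.40 m.

ΔE = 73.4 m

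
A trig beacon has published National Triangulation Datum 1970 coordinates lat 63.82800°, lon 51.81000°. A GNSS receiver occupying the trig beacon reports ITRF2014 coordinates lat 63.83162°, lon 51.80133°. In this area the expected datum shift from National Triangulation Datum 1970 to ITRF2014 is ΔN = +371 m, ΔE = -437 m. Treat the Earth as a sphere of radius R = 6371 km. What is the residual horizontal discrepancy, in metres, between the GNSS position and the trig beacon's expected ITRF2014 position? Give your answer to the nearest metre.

34 m

Observed coordinate differences: Δφ = +0.00362°, Δλ = -0.00867°.
Converting to metres (1° lat = 111195 m, cos φ = 0.441067): observed ΔN = 402.5 m, observed ΔE = -425.2 m.
Subtracting the expected shift leaves a residual of 402.5 − (371) = 31.5 m north and -425.2 − (-437) = 11.8 m east.
Residual distance = √(31.5² + 11.8²) = 33.7 m.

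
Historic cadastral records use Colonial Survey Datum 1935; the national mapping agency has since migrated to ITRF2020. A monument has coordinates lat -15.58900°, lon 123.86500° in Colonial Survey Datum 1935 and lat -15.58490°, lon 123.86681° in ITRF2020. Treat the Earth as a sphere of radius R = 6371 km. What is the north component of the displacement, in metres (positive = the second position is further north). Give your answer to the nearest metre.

ΔN = 456 m

Δφ = -15.58490° − -15.58900° = +0.00410°; Δλ = 123.86681° − 123.86500° = +0.00181°.
1° along a meridian = πR/180 = 111195 m.
ΔN = Δφ × 111195 = 455.9 m; ΔE = Δλ × 111195 × cos(-15.58900°) = +0.00181 × 111195 × 0.963214 = 193.9 m.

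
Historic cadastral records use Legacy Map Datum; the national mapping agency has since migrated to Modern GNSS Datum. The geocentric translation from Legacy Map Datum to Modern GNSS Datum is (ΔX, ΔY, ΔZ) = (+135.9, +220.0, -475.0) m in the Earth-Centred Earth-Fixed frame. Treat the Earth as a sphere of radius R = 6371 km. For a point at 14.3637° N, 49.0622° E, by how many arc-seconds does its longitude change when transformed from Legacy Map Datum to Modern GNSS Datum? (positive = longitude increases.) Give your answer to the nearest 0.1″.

Δλ = 1.4″

sin φ = 0.248076, cos φ = 0.968741, sin λ = 0.755421, cos λ = 0.655239.
East component: ΔE = −sin λ·ΔX + cos λ·ΔY = −(0.755421)(135.9) + (0.655239)(220.0) = 41.49 m.
1° of latitude spans πR/180 = 111195 m; at latitude φ, 1° of longitude spans that × cos φ = 107719.0 m, so Δλ = 41.49 / 107719.0 × 3600 = 1.387″.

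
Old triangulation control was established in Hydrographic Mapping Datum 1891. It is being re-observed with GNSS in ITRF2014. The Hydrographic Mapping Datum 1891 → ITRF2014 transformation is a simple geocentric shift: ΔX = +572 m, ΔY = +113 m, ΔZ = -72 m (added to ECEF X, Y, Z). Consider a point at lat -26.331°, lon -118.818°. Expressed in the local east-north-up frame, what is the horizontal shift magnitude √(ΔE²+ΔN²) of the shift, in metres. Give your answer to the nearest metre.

503 m

At φ = -26.331°, λ = -118.818°: sin φ = -0.443556, cos φ = 0.896247, sin λ = -0.876155, cos λ = -0.482029.
ΔE = −sin λ·ΔX + cos λ·ΔY = −(-0.876155)·(572) + (-0.482029)·(113) = 446.69 m.
ΔN = −sin φ cos λ·ΔX − sin φ sin λ·ΔY + cos φ·ΔZ = −(-0.443556)(-0.482029)(572) − (-0.443556)(-0.876155)(113) + (0.896247)(-72) = -230.74 m.
Horizontal magnitude = √(ΔE² + ΔN²) = √(446.69² + (-230.74)²) = 502.77 m.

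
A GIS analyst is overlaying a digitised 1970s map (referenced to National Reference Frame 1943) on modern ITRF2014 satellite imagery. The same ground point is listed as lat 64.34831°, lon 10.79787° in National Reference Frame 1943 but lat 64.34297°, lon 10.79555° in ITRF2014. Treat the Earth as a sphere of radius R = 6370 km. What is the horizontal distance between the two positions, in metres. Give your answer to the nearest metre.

604 m

Δφ = 64.34297° − 64.34831° = -0.00534°; Δλ = 10.79555° − 10.79787° = -0.00232°.
1° along a meridian = πR/180 = 111177 m.
ΔN = Δφ × 111177 = -593.7 m; ΔE = Δλ × 111177 × cos(64.34831°) = -0.00232 × 111177 × 0.432899 = -111.7 m.
Distance = √(ΔE² + ΔN²) = √((-111.7)² + (-593.7)²) = 604.1 m.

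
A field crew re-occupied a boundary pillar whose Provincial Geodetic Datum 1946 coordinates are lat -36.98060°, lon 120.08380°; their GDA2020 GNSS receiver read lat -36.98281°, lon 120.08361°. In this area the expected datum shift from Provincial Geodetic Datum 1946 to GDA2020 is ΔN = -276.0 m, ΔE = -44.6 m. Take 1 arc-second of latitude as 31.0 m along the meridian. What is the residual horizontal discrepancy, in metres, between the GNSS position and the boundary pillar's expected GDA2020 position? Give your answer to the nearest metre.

40 m

Observed coordinate differences: Δφ = -0.00221°, Δλ = -0.00019°.
Converting to metres (1° lat = 111600 m, cos φ = 0.798839): observed ΔN = -246.6 m, observed ΔE = -16.9 m.
Subtracting the expected shift leaves a residual of -246.6 − (-276.0) = 29.4 m north and -16.9 − (-44.6) = 27.7 m east.
Residual distance = √(29.4² + 27.7²) = 40.3 m.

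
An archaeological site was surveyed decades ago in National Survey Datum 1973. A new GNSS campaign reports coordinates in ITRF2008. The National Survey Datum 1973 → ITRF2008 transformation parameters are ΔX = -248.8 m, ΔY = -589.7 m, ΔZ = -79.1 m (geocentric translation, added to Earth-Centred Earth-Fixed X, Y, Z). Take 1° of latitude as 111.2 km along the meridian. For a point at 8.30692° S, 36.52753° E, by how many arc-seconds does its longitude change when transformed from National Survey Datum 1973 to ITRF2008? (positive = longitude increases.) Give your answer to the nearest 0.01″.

sin φ = -0.144476, cos φ = 0.989508, sin λ = 0.595209, cos λ = 0.803571.
East component: ΔE = −sin λ·ΔX + cos λ·ΔY = −(0.595209)(-248.8) + (0.803571)(-589.7) = -325.78 m.
1° of latitude spans 111200 m; at latitude φ, 1° of longitude spans that × cos φ = 110033.3 m, so Δλ = -325.78 / 110033.3 × 3600 = -10.659″.

Δλ = -10.66″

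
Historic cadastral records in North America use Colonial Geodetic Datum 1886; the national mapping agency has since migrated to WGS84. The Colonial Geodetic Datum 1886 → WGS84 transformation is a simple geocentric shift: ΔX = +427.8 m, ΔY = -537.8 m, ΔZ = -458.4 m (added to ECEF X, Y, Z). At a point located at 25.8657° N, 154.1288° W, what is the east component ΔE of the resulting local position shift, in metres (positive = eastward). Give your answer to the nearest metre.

ΔE = 671 m

The local east axis at (φ, λ) is (−sin λ, cos λ, 0), so ΔE = −sin(-154.1288°)·427.8 + cos(-154.1288°)·(-537.8) = 670.57 m.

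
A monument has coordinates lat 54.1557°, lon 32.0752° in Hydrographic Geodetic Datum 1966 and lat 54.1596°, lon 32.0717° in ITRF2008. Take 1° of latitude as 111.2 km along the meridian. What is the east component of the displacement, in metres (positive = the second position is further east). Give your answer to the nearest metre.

ΔE = -228 m

Δφ = 54.1596° − 54.1557° = +0.0039°; Δλ = 32.0717° − 32.0752° = -0.0035°.
ΔN = Δφ × 111200 = 433.7 m; ΔE = Δλ × 111200 × cos(54.1557°) = -0.0035 × 111200 × 0.585585 = -227.9 m.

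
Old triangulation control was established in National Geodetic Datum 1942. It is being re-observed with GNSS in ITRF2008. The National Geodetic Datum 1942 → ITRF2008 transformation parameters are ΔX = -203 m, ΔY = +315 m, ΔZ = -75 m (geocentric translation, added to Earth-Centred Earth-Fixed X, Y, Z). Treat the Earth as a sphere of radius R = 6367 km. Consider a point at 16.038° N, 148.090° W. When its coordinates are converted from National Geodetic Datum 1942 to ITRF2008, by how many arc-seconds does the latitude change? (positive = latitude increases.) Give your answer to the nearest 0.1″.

Δφ = -2.4″

sin φ = 0.276275, cos φ = 0.961079, sin λ = -0.528587, cos λ = -0.848879.
North component: ΔN = −sin φ cos λ·ΔX − sin φ sin λ·ΔY + cos φ·ΔZ = −(0.276275)(-0.848879)(-203) − (0.276275)(-0.528587)(315) + (0.961079)(-75) = -73.69 m.
1° of latitude spans πR/180 = 111125 m, so Δφ = -73.69 / 111125 × 3600 = -2.387″.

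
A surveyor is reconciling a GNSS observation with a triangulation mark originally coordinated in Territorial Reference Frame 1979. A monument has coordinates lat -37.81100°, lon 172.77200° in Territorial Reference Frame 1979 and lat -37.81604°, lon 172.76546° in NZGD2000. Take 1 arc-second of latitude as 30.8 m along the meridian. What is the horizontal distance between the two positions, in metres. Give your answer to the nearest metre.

800 m

Δφ = -37.81604° − -37.81100° = -0.00504°; Δλ = 172.76546° − 172.77200° = -0.00654°.
1° of latitude = 3600 × 30.80 = 110880 m.
ΔN = Δφ × 110880 = -558.8 m; ΔE = Δλ × 110880 × cos(-37.81100°) = -0.00654 × 110880 × 0.790037 = -572.9 m.
Distance = √(ΔE² + ΔN²) = √((-572.9)² + (-558.8)²) = 800.3 m.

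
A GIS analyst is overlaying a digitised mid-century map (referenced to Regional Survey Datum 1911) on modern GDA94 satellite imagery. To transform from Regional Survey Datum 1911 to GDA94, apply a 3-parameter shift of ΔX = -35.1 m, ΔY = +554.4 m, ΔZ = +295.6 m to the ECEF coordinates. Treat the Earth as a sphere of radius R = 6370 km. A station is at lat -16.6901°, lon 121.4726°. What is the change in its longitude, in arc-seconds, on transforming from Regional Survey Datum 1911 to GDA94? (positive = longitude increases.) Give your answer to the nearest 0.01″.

sin φ = -0.287195, cos φ = 0.957872, sin λ = 0.852890, cos λ = -0.522091.
East component: ΔE = −sin λ·ΔX + cos λ·ΔY = −(0.852890)(-35.1) + (-0.522091)(554.4) = -259.51 m.
1° of latitude spans πR/180 = 111177 m; at latitude φ, 1° of longitude spans that × cos φ = 106493.8 m, so Δλ = -259.51 / 106493.8 × 3600 = -8.773″.

Δλ = -8.77″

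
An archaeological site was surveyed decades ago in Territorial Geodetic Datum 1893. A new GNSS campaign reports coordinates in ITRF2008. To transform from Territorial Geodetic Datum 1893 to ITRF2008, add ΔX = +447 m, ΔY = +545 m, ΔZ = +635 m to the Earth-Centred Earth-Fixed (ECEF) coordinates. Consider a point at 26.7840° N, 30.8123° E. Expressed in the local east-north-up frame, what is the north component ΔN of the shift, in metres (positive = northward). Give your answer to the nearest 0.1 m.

ΔN = 268.1 m

At φ = 26.7840°, λ = 30.8123°: sin φ = 0.450628, cos φ = 0.892712, sin λ = 0.512227, cos λ = 0.858850.
ΔN = −sin φ cos λ·ΔX − sin φ sin λ·ΔY + cos φ·ΔZ = −(0.450628)(0.858850)(447) − (0.450628)(0.512227)(545) + (0.892712)(635) = 268.07 m.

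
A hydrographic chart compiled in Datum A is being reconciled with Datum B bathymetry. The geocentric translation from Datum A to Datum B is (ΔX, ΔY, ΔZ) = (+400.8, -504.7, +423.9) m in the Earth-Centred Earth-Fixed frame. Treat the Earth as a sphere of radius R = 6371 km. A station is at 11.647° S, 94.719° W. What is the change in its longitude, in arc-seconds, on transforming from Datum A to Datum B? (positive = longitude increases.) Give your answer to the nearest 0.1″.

sin φ = -0.201881, cos φ = 0.979410, sin λ = -0.996610, cos λ = -0.082269.
East component: ΔE = −sin λ·ΔX + cos λ·ΔY = −(-0.996610)(400.8) + (-0.082269)(-504.7) = 440.96 m.
1° of latitude spans πR/180 = 111195 m; at latitude φ, 1° of longitude spans that × cos φ = 108905.4 m, so Δλ = 440.96 / 108905.4 × 3600 = 14.577″.

Δλ = 14.6″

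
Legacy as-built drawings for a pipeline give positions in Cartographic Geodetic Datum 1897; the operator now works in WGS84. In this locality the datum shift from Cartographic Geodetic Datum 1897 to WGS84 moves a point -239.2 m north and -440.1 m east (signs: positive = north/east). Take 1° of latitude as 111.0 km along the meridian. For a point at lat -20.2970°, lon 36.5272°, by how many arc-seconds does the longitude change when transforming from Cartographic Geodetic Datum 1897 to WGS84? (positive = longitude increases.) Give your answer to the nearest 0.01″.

Δλ = -15.22″

At latitude -20.2970°, cos φ = 0.937907.
1° of longitude at this latitude = 111.0 × cos φ = 104.11 km, so Δλ = -440.1 / 104107.7 = -0.0042274° = -15.218″.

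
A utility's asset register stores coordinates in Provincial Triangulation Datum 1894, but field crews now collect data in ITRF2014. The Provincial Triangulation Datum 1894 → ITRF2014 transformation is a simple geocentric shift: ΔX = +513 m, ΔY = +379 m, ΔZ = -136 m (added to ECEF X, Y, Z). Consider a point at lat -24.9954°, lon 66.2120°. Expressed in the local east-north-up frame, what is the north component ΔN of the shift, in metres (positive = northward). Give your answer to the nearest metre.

ΔN = 111 m

The local north axis is (−sin φ cos λ, −sin φ sin λ, cos φ), giving ΔN = 87.433 + 146.540 − 123.262 = 110.71 m.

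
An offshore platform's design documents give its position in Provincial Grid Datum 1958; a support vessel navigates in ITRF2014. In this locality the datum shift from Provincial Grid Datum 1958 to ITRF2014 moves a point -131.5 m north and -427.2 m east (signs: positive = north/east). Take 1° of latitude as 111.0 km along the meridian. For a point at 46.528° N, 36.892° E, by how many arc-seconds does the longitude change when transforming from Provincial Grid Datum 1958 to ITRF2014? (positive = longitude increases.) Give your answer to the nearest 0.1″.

Δλ = -20.1″

At latitude 46.528°, cos φ = 0.688000.
1° of longitude at this latitude = 111.0 × cos φ = 76.37 km, so Δλ = -427.2 / 76368.0 = -0.0055940° = -20.138″.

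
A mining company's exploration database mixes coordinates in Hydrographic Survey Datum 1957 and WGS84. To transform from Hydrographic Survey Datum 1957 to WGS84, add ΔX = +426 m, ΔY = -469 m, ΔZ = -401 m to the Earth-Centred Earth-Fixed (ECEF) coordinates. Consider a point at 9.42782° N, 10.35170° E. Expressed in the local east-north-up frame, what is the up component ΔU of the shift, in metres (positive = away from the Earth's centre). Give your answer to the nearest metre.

The local up (radial) axis is (cos φ cos λ, cos φ sin λ, sin φ), giving ΔU = 413.406 − 83.136 − 65.686 = 264.58 m.

ΔU = 265 m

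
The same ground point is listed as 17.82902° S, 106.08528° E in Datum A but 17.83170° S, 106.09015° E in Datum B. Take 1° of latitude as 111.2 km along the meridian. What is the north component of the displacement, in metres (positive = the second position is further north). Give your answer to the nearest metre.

Δφ = -17.83170° − -17.82902° = -0.00268°; Δλ = 106.09015° − 106.08528° = +0.00487°.
ΔN = Δφ × 111200 = -298.0 m; ΔE = Δλ × 111200 × cos(-17.82902°) = +0.00487 × 111200 × 0.951974 = 515.5 m.

ΔN = -298 m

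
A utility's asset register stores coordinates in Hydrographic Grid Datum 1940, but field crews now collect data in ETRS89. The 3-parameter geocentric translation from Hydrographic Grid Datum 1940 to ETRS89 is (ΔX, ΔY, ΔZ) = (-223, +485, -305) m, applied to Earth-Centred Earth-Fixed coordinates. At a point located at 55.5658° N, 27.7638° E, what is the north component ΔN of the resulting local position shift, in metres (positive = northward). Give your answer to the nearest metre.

ΔN = -196 m

At φ = 55.5658°, λ = 27.7638°: sin φ = 0.824776, cos φ = 0.565459, sin λ = 0.465828, cos λ = 0.884875.
ΔN = −sin φ cos λ·ΔX − sin φ sin λ·ΔY + cos φ·ΔZ = −(0.824776)(0.884875)(-223) − (0.824776)(0.465828)(485) + (0.565459)(-305) = -196.05 m.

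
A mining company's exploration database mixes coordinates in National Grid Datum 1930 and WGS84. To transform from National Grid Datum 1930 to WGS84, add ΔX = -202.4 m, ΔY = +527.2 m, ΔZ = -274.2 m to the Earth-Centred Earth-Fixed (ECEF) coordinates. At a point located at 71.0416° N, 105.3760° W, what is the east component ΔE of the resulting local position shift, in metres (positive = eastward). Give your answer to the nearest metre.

The local east axis at (φ, λ) is (−sin λ, cos λ, 0), so ΔE = −sin(-105.3760°)·(-202.4) + cos(-105.3760°)·527.2 = -334.94 m.

ΔE = -335 m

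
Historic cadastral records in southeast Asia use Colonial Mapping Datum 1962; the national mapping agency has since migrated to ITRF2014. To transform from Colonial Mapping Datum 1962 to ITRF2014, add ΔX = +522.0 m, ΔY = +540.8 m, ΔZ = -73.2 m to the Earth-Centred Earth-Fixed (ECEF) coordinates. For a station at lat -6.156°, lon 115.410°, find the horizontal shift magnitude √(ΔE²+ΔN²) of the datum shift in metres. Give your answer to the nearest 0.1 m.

At φ = -6.156°, λ = 115.410°: sin φ = -0.107236, cos φ = 0.994234, sin λ = 0.903260, cos λ = -0.429093.
ΔE = −sin λ·ΔX + cos λ·ΔY = −(0.903260)·(522.0) + (-0.429093)·(540.8) = -703.56 m.
ΔN = −sin φ cos λ·ΔX − sin φ sin λ·ΔY + cos φ·ΔZ = −(-0.107236)(-0.429093)(522.0) − (-0.107236)(0.903260)(540.8) + (0.994234)(-73.2) = -44.41 m.
Horizontal magnitude = √(ΔE² + ΔN²) = √((-703.56)² + (-44.41)²) = 704.96 m.

705.0 m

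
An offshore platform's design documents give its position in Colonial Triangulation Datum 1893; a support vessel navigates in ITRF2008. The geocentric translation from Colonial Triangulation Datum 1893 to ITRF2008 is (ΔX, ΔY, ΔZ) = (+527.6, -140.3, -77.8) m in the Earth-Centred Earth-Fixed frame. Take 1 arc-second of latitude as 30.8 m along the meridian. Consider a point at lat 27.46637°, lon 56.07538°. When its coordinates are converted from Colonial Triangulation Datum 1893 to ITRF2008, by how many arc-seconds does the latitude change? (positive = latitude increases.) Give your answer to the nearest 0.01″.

sin φ = 0.461228, cos φ = 0.887282, sin λ = 0.829773, cos λ = 0.558102.
North component: ΔN = −sin φ cos λ·ΔX − sin φ sin λ·ΔY + cos φ·ΔZ = −(0.461228)(0.558102)(527.6) − (0.461228)(0.829773)(-140.3) + (0.887282)(-77.8) = -151.15 m.
1° of latitude spans 3600 × 30.80 = 110880 m, so Δφ = -151.15 / 110880 × 3600 = -4.907″.

Δφ = -4.91″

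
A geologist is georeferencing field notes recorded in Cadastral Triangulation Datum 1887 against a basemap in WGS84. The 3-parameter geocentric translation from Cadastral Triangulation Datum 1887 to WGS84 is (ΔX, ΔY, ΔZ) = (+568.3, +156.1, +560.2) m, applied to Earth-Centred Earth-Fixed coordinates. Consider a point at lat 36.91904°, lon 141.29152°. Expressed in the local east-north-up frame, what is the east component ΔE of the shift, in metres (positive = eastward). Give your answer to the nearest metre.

The local east axis at (φ, λ) is (−sin λ, cos λ, 0), so ΔE = −sin(141.29152°)·568.3 + cos(141.29152°)·156.1 = -477.20 m.

ΔE = -477 m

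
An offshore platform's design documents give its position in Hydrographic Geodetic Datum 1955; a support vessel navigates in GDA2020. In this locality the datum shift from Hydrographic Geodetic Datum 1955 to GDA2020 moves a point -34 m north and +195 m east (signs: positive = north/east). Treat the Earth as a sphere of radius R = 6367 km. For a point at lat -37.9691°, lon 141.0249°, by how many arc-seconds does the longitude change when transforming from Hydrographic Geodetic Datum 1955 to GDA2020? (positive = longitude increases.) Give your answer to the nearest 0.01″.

At latitude -37.9691°, cos φ = 0.788343.
One radian of longitude at latitude φ spans R cos φ, so Δλ = ΔE / (R cos φ) = 195.0 / (6367000 × 0.788343) = 3.8849e-05 rad = 8.013″.

Δλ = 8.01″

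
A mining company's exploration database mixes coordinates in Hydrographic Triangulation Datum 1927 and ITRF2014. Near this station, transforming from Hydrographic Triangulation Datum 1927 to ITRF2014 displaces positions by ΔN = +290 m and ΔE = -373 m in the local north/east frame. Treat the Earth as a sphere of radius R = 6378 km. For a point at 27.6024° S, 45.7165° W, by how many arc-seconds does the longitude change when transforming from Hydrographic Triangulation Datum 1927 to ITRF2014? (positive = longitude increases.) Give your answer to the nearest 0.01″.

At latitude -27.6024°, cos φ = 0.886184.
One radian of longitude at latitude φ spans R cos φ, so Δλ = ΔE / (R cos φ) = -373.0 / (6378000 × 0.886184) = -6.5993e-05 rad = -13.612″.

Δλ = -13.61″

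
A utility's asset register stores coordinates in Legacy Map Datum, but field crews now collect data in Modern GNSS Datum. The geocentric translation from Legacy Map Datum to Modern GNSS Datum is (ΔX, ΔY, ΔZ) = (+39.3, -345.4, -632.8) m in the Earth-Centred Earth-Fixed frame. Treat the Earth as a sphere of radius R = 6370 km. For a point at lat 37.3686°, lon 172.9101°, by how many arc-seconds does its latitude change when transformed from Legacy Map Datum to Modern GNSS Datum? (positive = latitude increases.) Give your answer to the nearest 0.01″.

sin φ = 0.606940, cos φ = 0.794747, sin λ = 0.123427, cos λ = -0.992354.
North component: ΔN = −sin φ cos λ·ΔX − sin φ sin λ·ΔY + cos φ·ΔZ = −(0.606940)(-0.992354)(39.3) − (0.606940)(0.123427)(-345.4) + (0.794747)(-632.8) = -453.37 m.
1° of latitude spans πR/180 = 111177 m, so Δφ = -453.37 / 111177 × 3600 = -14.680″.

Δφ = -14.68″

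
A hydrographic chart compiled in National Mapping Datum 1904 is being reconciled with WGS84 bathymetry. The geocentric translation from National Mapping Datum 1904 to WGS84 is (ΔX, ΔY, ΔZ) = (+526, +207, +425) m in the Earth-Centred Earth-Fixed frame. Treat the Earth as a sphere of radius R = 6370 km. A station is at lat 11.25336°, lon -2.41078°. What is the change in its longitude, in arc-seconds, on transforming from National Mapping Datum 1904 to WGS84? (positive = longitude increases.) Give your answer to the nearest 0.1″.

sin φ = 0.195148, cos φ = 0.980774, sin λ = -0.042064, cos λ = 0.999115.
East component: ΔE = −sin λ·ΔX + cos λ·ΔY = −(-0.042064)(526) + (0.999115)(207) = 228.94 m.
1° of latitude spans πR/180 = 111177 m; at latitude φ, 1° of longitude spans that × cos φ = 109040.0 m, so Δλ = 228.94 / 109040.0 × 3600 = 7.559″.

Δλ = 7.6″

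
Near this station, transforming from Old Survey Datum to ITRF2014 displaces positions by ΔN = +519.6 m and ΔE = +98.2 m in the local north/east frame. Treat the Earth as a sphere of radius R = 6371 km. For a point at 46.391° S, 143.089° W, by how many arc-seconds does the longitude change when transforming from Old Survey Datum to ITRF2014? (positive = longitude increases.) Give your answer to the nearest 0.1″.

Δλ = 4.6″

At latitude -46.391°, cos φ = 0.689733.
One radian of longitude at latitude φ spans R cos φ, so Δλ = ΔE / (R cos φ) = 98.2 / (6371000 × 0.689733) = 2.2347e-05 rad = 4.609″.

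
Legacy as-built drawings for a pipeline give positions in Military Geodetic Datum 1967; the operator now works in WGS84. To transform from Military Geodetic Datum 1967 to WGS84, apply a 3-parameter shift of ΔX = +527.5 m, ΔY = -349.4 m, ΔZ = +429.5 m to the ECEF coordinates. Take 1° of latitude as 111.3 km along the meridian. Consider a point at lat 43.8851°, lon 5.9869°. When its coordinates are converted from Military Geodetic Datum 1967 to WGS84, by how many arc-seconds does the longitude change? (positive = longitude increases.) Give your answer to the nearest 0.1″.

Δλ = -18.1″

sin φ = 0.693214, cos φ = 0.720731, sin λ = 0.104301, cos λ = 0.994546.
East component: ΔE = −sin λ·ΔX + cos λ·ΔY = −(0.104301)(527.5) + (0.994546)(-349.4) = -402.51 m.
1° of latitude spans 111300 m; at latitude φ, 1° of longitude spans that × cos φ = 80217.4 m, so Δλ = -402.51 / 80217.4 × 3600 = -18.064″.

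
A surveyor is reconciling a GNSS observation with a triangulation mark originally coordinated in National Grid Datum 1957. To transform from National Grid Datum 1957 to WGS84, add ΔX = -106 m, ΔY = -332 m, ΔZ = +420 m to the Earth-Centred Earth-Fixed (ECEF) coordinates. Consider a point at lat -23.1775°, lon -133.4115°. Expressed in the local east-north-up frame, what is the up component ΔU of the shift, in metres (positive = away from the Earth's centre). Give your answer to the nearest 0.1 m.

At φ = -23.1775°, λ = -133.4115°: sin φ = -0.393581, cos φ = 0.919290, sin λ = -0.726437, cos λ = -0.687233.
ΔU = cos φ cos λ·ΔX + cos φ sin λ·ΔY + sin φ·ΔZ = (0.919290)(-0.687233)(-106) + (0.919290)(-0.726437)(-332) + (-0.393581)(420) = 123.37 m.

ΔU = 123.4 m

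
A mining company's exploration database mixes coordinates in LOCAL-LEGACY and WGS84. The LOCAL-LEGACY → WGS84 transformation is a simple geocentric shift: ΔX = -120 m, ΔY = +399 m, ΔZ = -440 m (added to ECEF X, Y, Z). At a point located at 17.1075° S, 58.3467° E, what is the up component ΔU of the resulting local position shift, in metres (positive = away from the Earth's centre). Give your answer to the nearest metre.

The local up (radial) axis is (cos φ cos λ, cos φ sin λ, sin φ), giving ΔU = -60.187 + 324.617 + 129.433 = 393.86 m.

ΔU = 394 m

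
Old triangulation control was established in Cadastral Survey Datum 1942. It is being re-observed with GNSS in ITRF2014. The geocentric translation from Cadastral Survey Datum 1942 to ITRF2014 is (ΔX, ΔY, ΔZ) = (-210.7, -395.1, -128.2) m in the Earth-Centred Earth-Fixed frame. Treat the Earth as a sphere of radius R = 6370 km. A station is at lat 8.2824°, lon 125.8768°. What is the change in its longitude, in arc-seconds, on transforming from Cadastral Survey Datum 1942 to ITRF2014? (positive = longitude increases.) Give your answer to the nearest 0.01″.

sin φ = 0.144052, cos φ = 0.989570, sin λ = 0.810279, cos λ = -0.586044.
East component: ΔE = −sin λ·ΔX + cos λ·ΔY = −(0.810279)(-210.7) + (-0.586044)(-395.1) = 402.27 m.
1° of latitude spans πR/180 = 111177 m; at latitude φ, 1° of longitude spans that × cos φ = 110017.9 m, so Δλ = 402.27 / 110017.9 × 3600 = 13.163″.

Δλ = 13.16″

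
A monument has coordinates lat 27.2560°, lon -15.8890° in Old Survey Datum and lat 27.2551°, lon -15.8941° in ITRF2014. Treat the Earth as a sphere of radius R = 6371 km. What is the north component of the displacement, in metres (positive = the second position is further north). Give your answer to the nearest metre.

ΔN = -100 m

Δφ = 27.2551° − 27.2560° = -0.0009°; Δλ = -15.8941° − -15.8890° = -0.0051°.
1° along a meridian = πR/180 = 111195 m.
ΔN = Δφ × 111195 = -100.1 m; ΔE = Δλ × 111195 × cos(27.2560°) = -0.0051 × 111195 × 0.888969 = -504.1 m.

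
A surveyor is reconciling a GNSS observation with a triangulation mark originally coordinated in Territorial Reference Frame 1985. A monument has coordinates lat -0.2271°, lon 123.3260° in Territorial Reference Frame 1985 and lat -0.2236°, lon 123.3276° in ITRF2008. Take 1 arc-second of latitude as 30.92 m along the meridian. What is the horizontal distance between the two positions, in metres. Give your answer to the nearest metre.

428 m

Δφ = -0.2236° − -0.2271° = +0.0035°; Δλ = 123.3276° − 123.3260° = +0.0016°.
1° of latitude = 3600 × 30.92 = 111312 m.
ΔN = Δφ × 111312 = 389.6 m; ΔE = Δλ × 111312 × cos(-0.2271°) = +0.0016 × 111312 × 0.999992 = 178.1 m.
Distance = √(ΔE² + ΔN²) = √(178.1² + 389.6²) = 428.4 m.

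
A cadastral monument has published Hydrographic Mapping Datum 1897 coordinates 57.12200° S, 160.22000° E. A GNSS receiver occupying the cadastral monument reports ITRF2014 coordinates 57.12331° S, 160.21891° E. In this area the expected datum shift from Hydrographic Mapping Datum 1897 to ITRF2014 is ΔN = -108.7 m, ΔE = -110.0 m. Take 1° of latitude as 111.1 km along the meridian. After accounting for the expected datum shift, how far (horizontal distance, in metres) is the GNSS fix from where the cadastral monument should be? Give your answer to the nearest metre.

58 m

Observed coordinate differences: Δφ = -0.00131°, Δλ = -0.00109°.
Converting to metres (1° lat = 111100 m, cos φ = 0.542852): observed ΔN = -145.5 m, observed ΔE = -65.7 m.
Subtracting the expected shift leaves a residual of -145.5 − (-108.7) = -36.8 m north and -65.7 − (-110.0) = 44.3 m east.
Residual distance = √((-36.8)² + 44.3²) = 57.6 m.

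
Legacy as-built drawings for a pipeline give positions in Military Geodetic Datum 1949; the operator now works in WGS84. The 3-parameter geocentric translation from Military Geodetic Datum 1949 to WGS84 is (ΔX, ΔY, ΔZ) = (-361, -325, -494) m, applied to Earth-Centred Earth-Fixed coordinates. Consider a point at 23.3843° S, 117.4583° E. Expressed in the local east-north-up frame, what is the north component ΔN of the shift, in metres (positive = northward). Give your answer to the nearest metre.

The local north axis is (−sin φ cos λ, −sin φ sin λ, cos φ), giving ΔN = 66.067 − 114.460 − 453.425 = -501.82 m.

ΔN = -502 m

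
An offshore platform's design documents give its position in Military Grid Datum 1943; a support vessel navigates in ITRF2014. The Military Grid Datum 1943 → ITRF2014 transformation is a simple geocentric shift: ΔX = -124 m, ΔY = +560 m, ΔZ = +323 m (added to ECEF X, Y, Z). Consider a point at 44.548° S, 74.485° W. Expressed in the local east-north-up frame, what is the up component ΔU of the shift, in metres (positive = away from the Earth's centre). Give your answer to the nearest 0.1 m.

The local up (radial) axis is (cos φ cos λ, cos φ sin λ, sin φ), giving ΔU = -23.638 − 384.549 − 226.587 = -634.77 m.

ΔU = -634.8 m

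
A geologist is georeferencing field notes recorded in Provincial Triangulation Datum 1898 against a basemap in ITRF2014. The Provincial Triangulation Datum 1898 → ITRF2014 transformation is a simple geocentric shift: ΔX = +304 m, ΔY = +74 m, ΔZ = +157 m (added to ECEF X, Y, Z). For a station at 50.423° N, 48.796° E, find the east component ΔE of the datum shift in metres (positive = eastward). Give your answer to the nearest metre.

ΔE = -180 m

At φ = 50.423°, λ = 48.796°: sin φ = 0.770769, cos φ = 0.637115, sin λ = 0.752369, cos λ = 0.658742.
ΔE = −sin λ·ΔX + cos λ·ΔY = −(0.752369)·(304) + (0.658742)·(74) = -179.97 m.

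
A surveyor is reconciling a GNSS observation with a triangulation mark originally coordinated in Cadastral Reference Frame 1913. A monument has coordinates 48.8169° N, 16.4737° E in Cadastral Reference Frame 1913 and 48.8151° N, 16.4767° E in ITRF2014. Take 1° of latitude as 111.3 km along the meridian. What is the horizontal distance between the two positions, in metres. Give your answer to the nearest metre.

Δφ = 48.8151° − 48.8169° = -0.0018°; Δλ = 16.4767° − 16.4737° = +0.0030°.
ΔN = Δφ × 111300 = -200.3 m; ΔE = Δλ × 111300 × cos(48.8169°) = +0.0030 × 111300 × 0.658467 = 219.9 m.
Distance = √(ΔE² + ΔN²) = √(219.9² + (-200.3)²) = 297.4 m.

297 m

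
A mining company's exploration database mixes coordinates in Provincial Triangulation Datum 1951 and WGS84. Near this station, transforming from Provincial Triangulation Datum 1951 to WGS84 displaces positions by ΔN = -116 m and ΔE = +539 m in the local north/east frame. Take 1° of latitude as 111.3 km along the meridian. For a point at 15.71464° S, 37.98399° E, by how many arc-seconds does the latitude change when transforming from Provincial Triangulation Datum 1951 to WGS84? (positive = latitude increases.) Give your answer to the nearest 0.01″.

Δφ = -3.75″

1° of latitude = 111.3 km, so Δφ = -116.0 / 111300 = -0.0010422° = -3.752″.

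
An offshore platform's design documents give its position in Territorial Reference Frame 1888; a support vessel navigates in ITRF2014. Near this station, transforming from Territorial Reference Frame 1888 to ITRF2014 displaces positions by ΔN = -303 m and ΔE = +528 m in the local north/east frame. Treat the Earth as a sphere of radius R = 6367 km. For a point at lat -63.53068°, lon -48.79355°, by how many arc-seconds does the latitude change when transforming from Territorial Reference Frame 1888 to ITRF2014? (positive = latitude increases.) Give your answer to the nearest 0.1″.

Δφ = -9.8″

On a sphere of radius R, 1 rad of latitude = R, so Δφ = ΔN / R = -303.0 / 6367000 = -4.7589e-05 rad = -9.816″.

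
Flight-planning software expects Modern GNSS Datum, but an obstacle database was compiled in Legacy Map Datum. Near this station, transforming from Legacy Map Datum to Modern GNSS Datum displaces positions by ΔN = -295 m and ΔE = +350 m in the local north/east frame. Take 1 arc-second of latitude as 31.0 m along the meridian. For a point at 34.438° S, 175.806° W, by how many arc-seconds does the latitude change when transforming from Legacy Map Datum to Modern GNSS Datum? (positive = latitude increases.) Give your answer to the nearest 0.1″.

1″ of latitude = 31.00 m, so Δφ = -295.0 / 31.00 = -9.516″.

Δφ = -9.5″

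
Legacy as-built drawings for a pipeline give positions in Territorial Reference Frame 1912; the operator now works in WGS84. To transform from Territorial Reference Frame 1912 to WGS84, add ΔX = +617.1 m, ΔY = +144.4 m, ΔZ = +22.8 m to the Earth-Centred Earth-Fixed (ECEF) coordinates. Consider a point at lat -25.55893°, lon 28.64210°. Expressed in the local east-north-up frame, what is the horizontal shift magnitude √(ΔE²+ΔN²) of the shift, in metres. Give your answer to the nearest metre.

The local east axis at (φ, λ) is (−sin λ, cos λ, 0), so ΔE = −sin(28.64210°)·617.1 + cos(28.64210°)·144.4 = -169.07 m.
The local north axis is (−sin φ cos λ, −sin φ sin λ, cos φ), giving ΔN = 233.661 + 29.863 + 20.569 = 284.09 m.
Horizontal magnitude = √(ΔE² + ΔN²) = √((-169.07)² + 284.09²) = 330.60 m.

331 m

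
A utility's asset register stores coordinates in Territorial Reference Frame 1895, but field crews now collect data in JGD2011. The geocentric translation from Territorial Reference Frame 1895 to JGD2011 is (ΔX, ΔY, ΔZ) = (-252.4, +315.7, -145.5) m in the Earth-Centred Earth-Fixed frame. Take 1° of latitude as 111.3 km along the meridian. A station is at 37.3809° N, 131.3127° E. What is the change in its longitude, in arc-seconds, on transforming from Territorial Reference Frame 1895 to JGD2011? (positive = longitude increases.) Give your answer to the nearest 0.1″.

Δλ = -0.8″

sin φ = 0.607111, cos φ = 0.794617, sin λ = 0.751118, cos λ = -0.660168.
East component: ΔE = −sin λ·ΔX + cos λ·ΔY = −(0.751118)(-252.4) + (-0.660168)(315.7) = -18.83 m.
1° of latitude spans 111300 m; at latitude φ, 1° of longitude spans that × cos φ = 88440.9 m, so Δλ = -18.83 / 88440.9 × 3600 = -0.767″.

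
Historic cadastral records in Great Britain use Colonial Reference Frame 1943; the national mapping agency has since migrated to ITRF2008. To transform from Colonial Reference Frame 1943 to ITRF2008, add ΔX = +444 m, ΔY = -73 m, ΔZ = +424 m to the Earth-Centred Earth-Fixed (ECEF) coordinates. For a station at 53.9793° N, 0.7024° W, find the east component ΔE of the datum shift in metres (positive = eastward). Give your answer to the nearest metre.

ΔE = -68 m

At φ = 53.9793°, λ = -0.7024°: sin φ = 0.808805, cos φ = 0.588077, sin λ = -0.012259, cos λ = 0.999925.
ΔE = −sin λ·ΔX + cos λ·ΔY = −(-0.012259)·(444) + (0.999925)·(-73) = -67.55 m.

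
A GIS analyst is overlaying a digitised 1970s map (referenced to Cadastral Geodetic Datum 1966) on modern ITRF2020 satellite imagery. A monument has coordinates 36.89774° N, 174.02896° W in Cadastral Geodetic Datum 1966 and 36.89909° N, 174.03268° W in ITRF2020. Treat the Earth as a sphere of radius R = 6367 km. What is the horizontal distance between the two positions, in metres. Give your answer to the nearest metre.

Δφ = 36.89909° − 36.89774° = +0.00135°; Δλ = -174.03268° − -174.02896° = -0.00372°.
1° along a meridian = πR/180 = 111125 m.
ΔN = Δφ × 111125 = 150.0 m; ΔE = Δλ × 111125 × cos(36.89774°) = -0.00372 × 111125 × 0.799708 = -330.6 m.
Distance = √(ΔE² + ΔN²) = √((-330.6)² + 150.0²) = 363.0 m.

363 m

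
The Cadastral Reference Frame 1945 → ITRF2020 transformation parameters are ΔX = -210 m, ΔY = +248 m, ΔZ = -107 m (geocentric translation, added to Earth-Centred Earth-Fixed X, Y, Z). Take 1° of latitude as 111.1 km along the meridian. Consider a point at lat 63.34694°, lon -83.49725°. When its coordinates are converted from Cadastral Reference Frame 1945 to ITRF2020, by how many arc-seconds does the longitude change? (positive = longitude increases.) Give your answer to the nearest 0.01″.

sin φ = 0.893739, cos φ = 0.448587, sin λ = -0.993566, cos λ = 0.113251.
East component: ΔE = −sin λ·ΔX + cos λ·ΔY = −(-0.993566)(-210) + (0.113251)(248) = -180.56 m.
1° of latitude spans 111100 m; at latitude φ, 1° of longitude spans that × cos φ = 49838.0 m, so Δλ = -180.56 / 49838.0 × 3600 = -13.043″.

Δλ = -13.04″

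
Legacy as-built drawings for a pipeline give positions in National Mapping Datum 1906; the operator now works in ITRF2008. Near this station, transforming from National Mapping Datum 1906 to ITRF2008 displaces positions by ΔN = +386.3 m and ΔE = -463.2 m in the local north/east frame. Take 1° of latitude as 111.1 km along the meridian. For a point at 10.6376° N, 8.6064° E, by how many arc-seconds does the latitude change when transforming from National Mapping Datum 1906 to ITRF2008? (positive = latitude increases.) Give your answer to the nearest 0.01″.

Δφ = 12.52″

1° of latitude = 111.1 km, so Δφ = 386.3 / 111100 = 0.0034770° = 12.517″.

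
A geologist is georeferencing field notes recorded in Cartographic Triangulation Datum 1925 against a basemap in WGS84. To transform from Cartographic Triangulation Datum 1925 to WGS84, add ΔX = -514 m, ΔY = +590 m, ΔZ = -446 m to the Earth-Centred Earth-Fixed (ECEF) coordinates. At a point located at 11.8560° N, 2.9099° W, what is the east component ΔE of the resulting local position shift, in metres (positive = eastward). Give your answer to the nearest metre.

The local east axis at (φ, λ) is (−sin λ, cos λ, 0), so ΔE = −sin(-2.9099°)·(-514) + cos(-2.9099°)·590 = 563.15 m.

ΔE = 563 m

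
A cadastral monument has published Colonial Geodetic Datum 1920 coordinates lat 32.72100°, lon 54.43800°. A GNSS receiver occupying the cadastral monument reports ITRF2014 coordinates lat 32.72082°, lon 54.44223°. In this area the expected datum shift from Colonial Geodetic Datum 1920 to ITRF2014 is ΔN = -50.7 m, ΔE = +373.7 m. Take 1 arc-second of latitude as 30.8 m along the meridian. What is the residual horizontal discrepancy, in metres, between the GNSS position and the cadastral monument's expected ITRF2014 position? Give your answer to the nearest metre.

37 m

Observed coordinate differences: Δφ = -0.00018°, Δλ = +0.00423°.
Converting to metres (1° lat = 110880 m, cos φ = 0.841313): observed ΔN = -20.0 m, observed ΔE = 394.6 m.
Subtracting the expected shift leaves a residual of -20.0 − (-50.7) = 30.7 m north and 394.6 − (373.7) = 20.9 m east.
Residual distance = √(30.7² + 20.9²) = 37.2 m.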